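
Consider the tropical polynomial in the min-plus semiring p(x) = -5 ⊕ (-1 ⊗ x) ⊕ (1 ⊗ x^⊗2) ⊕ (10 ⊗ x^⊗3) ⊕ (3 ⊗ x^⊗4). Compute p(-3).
p(-3) = -9

A tropical monomial a ⊗ x^⊗i evaluates to a + i · x. Evaluating each term at x = -3:
  Term 0 contributes -5 + 0 · -3 = -5
  Term 1 contributes -1 + 1 · -3 = -4
  Term 2 contributes 1 + 2 · -3 = -5
  Term 3 contributes 10 + 3 · -3 = 1
  Term 4 contributes 3 + 4 · -3 = -9
p(-3) = ⊕ of these = min[-5, -4, -5, 1, -9] = -9.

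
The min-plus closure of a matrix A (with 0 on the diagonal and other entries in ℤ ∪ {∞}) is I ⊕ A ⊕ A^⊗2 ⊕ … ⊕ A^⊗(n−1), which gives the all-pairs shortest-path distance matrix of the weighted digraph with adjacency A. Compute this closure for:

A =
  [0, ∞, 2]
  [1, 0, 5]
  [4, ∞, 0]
Closure =
  [0, ∞, 2]
  [1, 0, 3]
  [4, ∞, 0]

This is the Floyd-Warshall all-pairs shortest-path computation. For each intermediate vertex k = 0, 1, …, 2, update dist[i][j] ← min(dist[i][j], dist[i][k] + dist[k][j]). The final matrix gives, for each (i, j), the minimum total weight of any directed path from i to j (possibly empty when i = j).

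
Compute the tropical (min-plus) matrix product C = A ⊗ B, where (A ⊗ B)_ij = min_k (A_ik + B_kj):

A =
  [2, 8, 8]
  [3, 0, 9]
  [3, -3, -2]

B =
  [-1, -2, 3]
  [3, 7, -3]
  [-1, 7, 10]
A ⊗ B =
  [1, 0, 5]
  [2, 1, -3]
  [-3, 1, -6]

Apply the min-plus product entry-by-entry:
  C[0][0] = min over k of (A[0][0] + B[0][0] = 2 + -1 = 1, A[0][1] + B[1][0] = 8 + 3 = 11, A[0][2] + B[2][0] = 8 + -1 = 7) = 1 (attained at k = 0)
  C[0][1] = min over k of (A[0][0] + B[0][1] = 2 + -2 = 0, A[0][1] + B[1][1] = 8 + 7 = 15, A[0][2] + B[2][1] = 8 + 7 = 15) = 0 (attained at k = 0)
  C[0][2] = min over k of (A[0][0] + B[0][2] = 2 + 3 = 5, A[0][1] + B[1][2] = 8 + -3 = 5, A[0][2] + B[2][2] = 8 + 10 = 18) = 5 (attained at k = 0)
  C[1][0] = min over k of (A[1][0] + B[0][0] = 3 + -1 = 2, A[1][1] + B[1][0] = 0 + 3 = 3, A[1][2] + B[2][0] = 9 + -1 = 8) = 2 (attained at k = 0)
  C[1][1] = min over k of (A[1][0] + B[0][1] = 3 + -2 = 1, A[1][1] + B[1][1] = 0 + 7 = 7, A[1][2] + B[2][1] = 9 + 7 = 16) = 1 (attained at k = 0)
  C[1][2] = min over k of (A[1][0] + B[0][2] = 3 + 3 = 6, A[1][1] + B[1][2] = 0 + -3 = -3, A[1][2] + B[2][2] = 9 + 10 = 19) = -3 (attained at k = 1)
  C[2][0] = min over k of (A[2][0] + B[0][0] = 3 + -1 = 2, A[2][1] + B[1][0] = -3 + 3 = 0, A[2][2] + B[2][0] = -2 + -1 = -3) = -3 (attained at k = 2)
  C[2][1] = min over k of (A[2][0] + B[0][1] = 3 + -2 = 1, A[2][1] + B[1][1] = -3 + 7 = 4, A[2][2] + B[2][1] = -2 + 7 = 5) = 1 (attained at k = 0)
  C[2][2] = min over k of (A[2][0] + B[0][2] = 3 + 3 = 6, A[2][1] + B[1][2] = -3 + -3 = -6, A[2][2] + B[2][2] = -2 + 10 = 8) = -6 (attained at k = 1)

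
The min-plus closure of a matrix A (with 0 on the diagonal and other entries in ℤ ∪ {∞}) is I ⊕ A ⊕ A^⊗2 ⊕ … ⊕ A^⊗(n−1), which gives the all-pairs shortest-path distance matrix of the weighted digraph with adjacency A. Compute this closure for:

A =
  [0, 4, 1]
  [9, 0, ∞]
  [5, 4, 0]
Closure =
  [0, 4, 1]
  [9, 0, 10]
  [5, 4, 0]

This is the Floyd-Warshall all-pairs shortest-path computation. For each intermediate vertex k = 0, 1, …, 2, update dist[i][j] ← min(dist[i][j], dist[i][k] + dist[k][j]). The final matrix gives, for each (i, j), the minimum total weight of any directed path from i to j (possibly empty when i = j).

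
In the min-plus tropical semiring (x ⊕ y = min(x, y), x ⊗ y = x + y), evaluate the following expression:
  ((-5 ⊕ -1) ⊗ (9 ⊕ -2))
((-5 ⊕ -1) ⊗ (9 ⊕ -2)) = -7

Expand innermost to outermost. Recall ⊕ takes the minimum of its arguments and ⊗ takes their sum. Working out the expression ((-5 ⊕ -1) ⊗ (9 ⊕ -2)) gives -7.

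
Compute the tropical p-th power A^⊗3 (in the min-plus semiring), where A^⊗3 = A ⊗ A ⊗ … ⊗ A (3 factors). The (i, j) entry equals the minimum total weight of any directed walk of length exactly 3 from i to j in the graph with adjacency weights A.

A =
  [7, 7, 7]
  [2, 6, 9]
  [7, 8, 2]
A^⊗3 =
  [15, 16, 11]
  [11, 15, 11]
  [11, 12, 6]

Each entry (A^⊗3)_ij equals the minimum over all length-3 walks i = v_0 → v_1 → … → v_3 = j of Σ_t A[v_t][v_{t+1}]. For example, for (i, j) = (0, 2) we minimise over 9 possible intermediate vertex sequences; the minimum is 11, attained along the walk 0 → 2 → 2 → 2.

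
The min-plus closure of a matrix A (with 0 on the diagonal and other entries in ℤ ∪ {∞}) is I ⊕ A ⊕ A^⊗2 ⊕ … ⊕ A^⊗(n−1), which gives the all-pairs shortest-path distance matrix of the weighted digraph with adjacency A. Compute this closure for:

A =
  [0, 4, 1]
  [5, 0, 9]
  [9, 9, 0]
Closure =
  [0, 4, 1]
  [5, 0, 6]
  [9, 9, 0]

This is the Floyd-Warshall all-pairs shortest-path computation. For each intermediate vertex k = 0, 1, …, 2, update dist[i][j] ← min(dist[i][j], dist[i][k] + dist[k][j]). The final matrix gives, for each (i, j), the minimum total weight of any directed path from i to j (possibly empty when i = j).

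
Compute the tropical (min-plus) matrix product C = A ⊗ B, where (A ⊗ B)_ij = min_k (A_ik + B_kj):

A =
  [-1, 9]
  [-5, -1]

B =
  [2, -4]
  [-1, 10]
A ⊗ B =
  [1, -5]
  [-3, -9]

Apply the min-plus product entry-by-entry:
  C[0][0] = min over k of (A[0][0] + B[0][0] = -1 + 2 = 1, A[0][1] + B[1][0] = 9 + -1 = 8) = 1 (attained at k = 0)
  C[0][1] = min over k of (A[0][0] + B[0][1] = -1 + -4 = -5, A[0][1] + B[1][1] = 9 + 10 = 19) = -5 (attained at k = 0)
  C[1][0] = min over k of (A[1][0] + B[0][0] = -5 + 2 = -3, A[1][1] + B[1][0] = -1 + -1 = -2) = -3 (attained at k = 0)
  C[1][1] = min over k of (A[1][0] + B[0][1] = -5 + -4 = -9, A[1][1] + B[1][1] = -1 + 10 = 9) = -9 (attained at k = 0)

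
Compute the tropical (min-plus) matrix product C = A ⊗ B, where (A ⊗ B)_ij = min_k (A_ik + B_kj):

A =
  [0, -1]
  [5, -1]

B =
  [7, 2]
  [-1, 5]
A ⊗ B =
  [-2, 2]
  [-2, 4]

Apply the min-plus product entry-by-entry:
  C[0][0] = min over k of (A[0][0] + B[0][0] = 0 + 7 = 7, A[0][1] + B[1][0] = -1 + -1 = -2) = -2 (attained at k = 1)
  C[0][1] = min over k of (A[0][0] + B[0][1] = 0 + 2 = 2, A[0][1] + B[1][1] = -1 + 5 = 4) = 2 (attained at k = 0)
  C[1][0] = min over k of (A[1][0] + B[0][0] = 5 + 7 = 12, A[1][1] + B[1][0] = -1 + -1 = -2) = -2 (attained at k = 1)
  C[1][1] = min over k of (A[1][0] + B[0][1] = 5 + 2 = 7, A[1][1] + B[1][1] = -1 + 5 = 4) = 4 (attained at k = 1)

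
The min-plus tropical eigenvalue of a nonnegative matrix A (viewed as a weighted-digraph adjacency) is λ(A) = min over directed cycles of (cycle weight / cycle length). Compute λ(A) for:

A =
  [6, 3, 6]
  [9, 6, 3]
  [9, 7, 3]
λ(A) = 3

Enumerate directed cycles and compute their means (weight / length). Sample:
  cycle 0 → 0: weight = 6, length = 1, mean = 6/1 ≈ 6.000
  cycle 1 → 1: weight = 6, length = 1, mean = 6/1 ≈ 6.000
  cycle 2 → 2: weight = 3, length = 1, mean = 3/1 ≈ 3.000
  cycle 0 → 1 → 0: weight = 12, length = 2, mean = 12/2 ≈ 6.000
  cycle 0 → 2 → 0: weight = 15, length = 2, mean = 15/2 ≈ 7.500
  cycle 1 → 0 → 1: weight = 12, length = 2, mean = 12/2 ≈ 6.000
Minimum mean = 3.000, attained e.g. along the cycle 2 → 2 with weight 3 and length 1. So λ(A) = 3/1 = 3.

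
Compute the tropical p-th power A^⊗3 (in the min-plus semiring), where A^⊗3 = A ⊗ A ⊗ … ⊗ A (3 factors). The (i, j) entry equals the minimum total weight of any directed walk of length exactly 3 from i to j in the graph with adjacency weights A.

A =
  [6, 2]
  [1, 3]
A^⊗3 =
  [6, 5]
  [4, 6]

Each entry (A^⊗3)_ij equals the minimum over all length-3 walks i = v_0 → v_1 → … → v_3 = j of Σ_t A[v_t][v_{t+1}]. For example, for (i, j) = (0, 1) we minimise over 4 possible intermediate vertex sequences; the minimum is 5, attained along the walk 0 → 1 → 0 → 1.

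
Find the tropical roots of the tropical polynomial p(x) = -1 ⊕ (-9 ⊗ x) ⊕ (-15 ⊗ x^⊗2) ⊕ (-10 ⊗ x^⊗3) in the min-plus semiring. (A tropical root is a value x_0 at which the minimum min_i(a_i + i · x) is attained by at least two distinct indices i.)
Roots: {-5, 6, 8}

Each tropical root is a break point of the lower envelope of the lines y = a_i + i · x (there are 4 lines, with slopes 0, 1, ..., 3). Only the lines that attain the minimum somewhere contribute to roots; other lines are dominated. Here the surviving (envelope) indices are i = 3, i = 2, i = 1, i = 0.
Intersections between consecutive envelope lines give the roots: for adjacent envelope indices i < j the intersection is x = (a_i − a_j) / (j − i). Reading off the sorted break points: {-5, 6, 8}.
Verification: at each break x_0, at least two indices attain the minimum of min_i(a_i + i · x_0).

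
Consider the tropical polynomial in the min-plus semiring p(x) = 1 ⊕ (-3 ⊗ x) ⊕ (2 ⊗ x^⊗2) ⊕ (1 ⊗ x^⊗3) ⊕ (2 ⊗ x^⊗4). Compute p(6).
p(6) = 1

A tropical monomial a ⊗ x^⊗i evaluates to a + i · x. Evaluating each term at x = 6:
  Term 0 contributes 1 + 0 · 6 = 1
  Term 1 contributes -3 + 1 · 6 = 3
  Term 2 contributes 2 + 2 · 6 = 14
  Term 3 contributes 1 + 3 · 6 = 19
  Term 4 contributes 2 + 4 · 6 = 26
p(6) = ⊕ of these = min[1, 3, 14, 19, 26] = 1.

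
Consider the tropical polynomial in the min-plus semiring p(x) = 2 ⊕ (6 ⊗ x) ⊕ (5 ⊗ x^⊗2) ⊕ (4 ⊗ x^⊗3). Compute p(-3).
p(-3) = -5

A tropical monomial a ⊗ x^⊗i evaluates to a + i · x. Evaluating each term at x = -3:
  Term 0 contributes 2 + 0 · -3 = 2
  Term 1 contributes 6 + 1 · -3 = 3
  Term 2 contributes 5 + 2 · -3 = -1
  Term 3 contributes 4 + 3 · -3 = -5
p(-3) = ⊕ of these = min[2, 3, -1, -5] = -5.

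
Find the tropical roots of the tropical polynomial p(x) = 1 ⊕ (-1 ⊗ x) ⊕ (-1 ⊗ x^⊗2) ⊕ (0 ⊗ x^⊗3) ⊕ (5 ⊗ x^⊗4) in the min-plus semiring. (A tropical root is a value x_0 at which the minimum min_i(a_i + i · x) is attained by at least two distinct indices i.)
Roots: {-5, -1, 0, 2}

Each tropical root is a break point of the lower envelope of the lines y = a_i + i · x (there are 5 lines, with slopes 0, 1, ..., 4). Only the lines that attain the minimum somewhere contribute to roots; other lines are dominated. Here the surviving (envelope) indices are i = 4, i = 3, i = 2, i = 1, i = 0.
Intersections between consecutive envelope lines give the roots: for adjacent envelope indices i < j the intersection is x = (a_i − a_j) / (j − i). Reading off the sorted break points: {-5, -1, 0, 2}.
Verification: at each break x_0, at least two indices attain the minimum of min_i(a_i + i · x_0).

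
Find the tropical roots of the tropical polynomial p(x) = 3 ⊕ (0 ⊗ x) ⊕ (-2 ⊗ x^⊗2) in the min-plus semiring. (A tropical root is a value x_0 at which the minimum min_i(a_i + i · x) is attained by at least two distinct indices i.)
Roots: {2, 3}

Each tropical root is a break point of the lower envelope of the lines y = a_i + i · x (there are 3 lines, with slopes 0, 1, ..., 2). Only the lines that attain the minimum somewhere contribute to roots; other lines are dominated. Here the surviving (envelope) indices are i = 2, i = 1, i = 0.
Intersections between consecutive envelope lines give the roots: for adjacent envelope indices i < j the intersection is x = (a_i − a_j) / (j − i). Reading off the sorted break points: {2, 3}.
Verification: at each break x_0, at least two indices attain the minimum of min_i(a_i + i · x_0).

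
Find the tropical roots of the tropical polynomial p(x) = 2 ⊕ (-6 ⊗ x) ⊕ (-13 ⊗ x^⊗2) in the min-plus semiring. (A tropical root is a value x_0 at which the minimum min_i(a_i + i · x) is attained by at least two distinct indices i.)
Roots: {7, 8}

Each tropical root is a break point of the lower envelope of the lines y = a_i + i · x (there are 3 lines, with slopes 0, 1, ..., 2). Only the lines that attain the minimum somewhere contribute to roots; other lines are dominated. Here the surviving (envelope) indices are i = 2, i = 1, i = 0.
Intersections between consecutive envelope lines give the roots: for adjacent envelope indices i < j the intersection is x = (a_i − a_j) / (j − i). Reading off the sorted break points: {7, 8}.
Verification: at each break x_0, at least two indices attain the minimum of min_i(a_i + i · x_0).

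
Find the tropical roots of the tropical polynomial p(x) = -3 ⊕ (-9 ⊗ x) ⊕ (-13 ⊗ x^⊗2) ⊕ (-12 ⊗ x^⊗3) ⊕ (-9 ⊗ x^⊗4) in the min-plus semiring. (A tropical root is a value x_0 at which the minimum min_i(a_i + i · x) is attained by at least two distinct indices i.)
Roots: {-3, -1, 4, 6}

Each tropical root is a break point of the lower envelope of the lines y = a_i + i · x (there are 5 lines, with slopes 0, 1, ..., 4). Only the lines that attain the minimum somewhere contribute to roots; other lines are dominated. Here the surviving (envelope) indices are i = 4, i = 3, i = 2, i = 1, i = 0.
Intersections between consecutive envelope lines give the roots: for adjacent envelope indices i < j the intersection is x = (a_i − a_j) / (j − i). Reading off the sorted break points: {-3, -1, 4, 6}.
Verification: at each break x_0, at least two indices attain the minimum of min_i(a_i + i · x_0).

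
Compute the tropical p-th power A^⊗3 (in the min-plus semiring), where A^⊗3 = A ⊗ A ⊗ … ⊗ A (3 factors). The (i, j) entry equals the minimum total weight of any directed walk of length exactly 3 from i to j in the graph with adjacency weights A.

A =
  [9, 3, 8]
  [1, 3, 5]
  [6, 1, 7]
A^⊗3 =
  [7, 7, 11]
  [5, 7, 9]
  [5, 5, 9]

Each entry (A^⊗3)_ij equals the minimum over all length-3 walks i = v_0 → v_1 → … → v_3 = j of Σ_t A[v_t][v_{t+1}]. For example, for (i, j) = (0, 2) we minimise over 9 possible intermediate vertex sequences; the minimum is 11, attained along the walk 0 → 1 → 1 → 2.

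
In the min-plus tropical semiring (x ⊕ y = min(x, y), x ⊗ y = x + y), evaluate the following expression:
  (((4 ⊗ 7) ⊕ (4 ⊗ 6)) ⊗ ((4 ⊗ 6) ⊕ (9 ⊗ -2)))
(((4 ⊗ 7) ⊕ (4 ⊗ 6)) ⊗ ((4 ⊗ 6) ⊕ (9 ⊗ -2))) = 17

Expand innermost to outermost. Recall ⊕ takes the minimum of its arguments and ⊗ takes their sum. Working out the expression (((4 ⊗ 7) ⊕ (4 ⊗ 6)) ⊗ ((4 ⊗ 6) ⊕ (9 ⊗ -2))) gives 17.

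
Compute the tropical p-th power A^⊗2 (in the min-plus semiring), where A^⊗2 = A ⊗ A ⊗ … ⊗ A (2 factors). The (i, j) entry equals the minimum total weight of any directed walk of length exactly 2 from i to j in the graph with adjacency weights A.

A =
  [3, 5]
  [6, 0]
A^⊗2 =
  [6, 5]
  [6, 0]

Each entry (A^⊗2)_ij equals the minimum over all length-2 walks i = v_0 → v_1 → … → v_2 = j of Σ_t A[v_t][v_{t+1}]. For example, for (i, j) = (0, 1) we minimise over 2 possible intermediate vertex sequences; the minimum is 5, attained along the walk 0 → 1 → 1.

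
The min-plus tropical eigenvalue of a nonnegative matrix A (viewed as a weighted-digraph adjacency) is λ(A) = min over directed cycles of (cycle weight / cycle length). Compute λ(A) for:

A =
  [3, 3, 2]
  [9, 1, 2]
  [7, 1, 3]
λ(A) = 1

Enumerate directed cycles and compute their means (weight / length). Sample:
  cycle 0 → 0: weight = 3, length = 1, mean = 3/1 ≈ 3.000
  cycle 1 → 1: weight = 1, length = 1, mean = 1/1 ≈ 1.000
  cycle 2 → 2: weight = 3, length = 1, mean = 3/1 ≈ 3.000
  cycle 0 → 1 → 0: weight = 12, length = 2, mean = 12/2 ≈ 6.000
  cycle 0 → 2 → 0: weight = 9, length = 2, mean = 9/2 ≈ 4.500
  cycle 1 → 0 → 1: weight = 12, length = 2, mean = 12/2 ≈ 6.000
Minimum mean = 1.000, attained e.g. along the cycle 1 → 1 with weight 1 and length 1. So λ(A) = 1/1 = 1.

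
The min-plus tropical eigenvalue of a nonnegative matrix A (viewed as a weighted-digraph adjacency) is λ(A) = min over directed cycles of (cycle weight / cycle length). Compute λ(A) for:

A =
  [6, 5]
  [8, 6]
λ(A) = 6

Enumerate directed cycles and compute their means (weight / length). Sample:
  cycle 0 → 0: weight = 6, length = 1, mean = 6/1 ≈ 6.000
  cycle 1 → 1: weight = 6, length = 1, mean = 6/1 ≈ 6.000
  cycle 0 → 1 → 0: weight = 13, length = 2, mean = 13/2 ≈ 6.500
  cycle 1 → 0 → 1: weight = 13, length = 2, mean = 13/2 ≈ 6.500
Minimum mean = 6.000, attained e.g. along the cycle 0 → 0 with weight 6 and length 1. So λ(A) = 6/1 = 6.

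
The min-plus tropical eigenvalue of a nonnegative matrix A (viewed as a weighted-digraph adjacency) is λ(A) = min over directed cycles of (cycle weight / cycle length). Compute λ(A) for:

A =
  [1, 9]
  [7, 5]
λ(A) = 1

Enumerate directed cycles and compute their means (weight / length). Sample:
  cycle 0 → 0: weight = 1, length = 1, mean = 1/1 ≈ 1.000
  cycle 1 → 1: weight = 5, length = 1, mean = 5/1 ≈ 5.000
  cycle 0 → 1 → 0: weight = 16, length = 2, mean = 16/2 ≈ 8.000
  cycle 1 → 0 → 1: weight = 16, length = 2, mean = 16/2 ≈ 8.000
Minimum mean = 1.000, attained e.g. along the cycle 0 → 0 with weight 1 and length 1. So λ(A) = 1/1 = 1.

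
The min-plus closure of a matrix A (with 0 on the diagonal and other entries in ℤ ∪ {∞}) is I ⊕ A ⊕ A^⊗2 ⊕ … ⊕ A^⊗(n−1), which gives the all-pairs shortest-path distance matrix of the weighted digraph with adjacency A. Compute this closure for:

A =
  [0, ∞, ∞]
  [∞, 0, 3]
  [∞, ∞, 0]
Closure =
  [0, ∞, ∞]
  [∞, 0, 3]
  [∞, ∞, 0]

This is the Floyd-Warshall all-pairs shortest-path computation. For each intermediate vertex k = 0, 1, …, 2, update dist[i][j] ← min(dist[i][j], dist[i][k] + dist[k][j]). The final matrix gives, for each (i, j), the minimum total weight of any directed path from i to j (possibly empty when i = j).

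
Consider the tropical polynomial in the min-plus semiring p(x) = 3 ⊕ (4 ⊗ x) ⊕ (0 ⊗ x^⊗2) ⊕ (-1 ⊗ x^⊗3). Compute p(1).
p(1) = 2

A tropical monomial a ⊗ x^⊗i evaluates to a + i · x. Evaluating each term at x = 1:
  Term 0 contributes 3 + 0 · 1 = 3
  Term 1 contributes 4 + 1 · 1 = 5
  Term 2 contributes 0 + 2 · 1 = 2
  Term 3 contributes -1 + 3 · 1 = 2
p(1) = ⊕ of these = min[3, 5, 2, 2] = 2.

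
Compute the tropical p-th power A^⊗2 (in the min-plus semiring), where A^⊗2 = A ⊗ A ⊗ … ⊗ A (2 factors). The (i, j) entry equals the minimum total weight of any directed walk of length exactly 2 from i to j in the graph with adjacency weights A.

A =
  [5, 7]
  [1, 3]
A^⊗2 =
  [8, 10]
  [4, 6]

Each entry (A^⊗2)_ij equals the minimum over all length-2 walks i = v_0 → v_1 → … → v_2 = j of Σ_t A[v_t][v_{t+1}]. For example, for (i, j) = (0, 1) we minimise over 2 possible intermediate vertex sequences; the minimum is 10, attained along the walk 0 → 1 → 1.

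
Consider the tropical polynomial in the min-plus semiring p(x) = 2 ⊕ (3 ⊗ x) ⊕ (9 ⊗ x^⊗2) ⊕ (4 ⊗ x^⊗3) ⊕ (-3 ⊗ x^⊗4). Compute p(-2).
p(-2) = -11

A tropical monomial a ⊗ x^⊗i evaluates to a + i · x. Evaluating each term at x = -2:
  Term 0 contributes 2 + 0 · -2 = 2
  Term 1 contributes 3 + 1 · -2 = 1
  Term 2 contributes 9 + 2 · -2 = 5
  Term 3 contributes 4 + 3 · -2 = -2
  Term 4 contributes -3 + 4 · -2 = -11
p(-2) = ⊕ of these = min[2, 1, 5, -2, -11] = -11.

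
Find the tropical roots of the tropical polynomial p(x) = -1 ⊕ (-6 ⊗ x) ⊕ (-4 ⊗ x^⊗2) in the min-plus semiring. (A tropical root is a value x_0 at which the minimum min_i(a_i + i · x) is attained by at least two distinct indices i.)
Roots: {-2, 5}

Each tropical root is a break point of the lower envelope of the lines y = a_i + i · x (there are 3 lines, with slopes 0, 1, ..., 2). Only the lines that attain the minimum somewhere contribute to roots; other lines are dominated. Here the surviving (envelope) indices are i = 2, i = 1, i = 0.
Intersections between consecutive envelope lines give the roots: for adjacent envelope indices i < j the intersection is x = (a_i − a_j) / (j − i). Reading off the sorted break points: {-2, 5}.
Verification: at each break x_0, at least two indices attain the minimum of min_i(a_i + i · x_0).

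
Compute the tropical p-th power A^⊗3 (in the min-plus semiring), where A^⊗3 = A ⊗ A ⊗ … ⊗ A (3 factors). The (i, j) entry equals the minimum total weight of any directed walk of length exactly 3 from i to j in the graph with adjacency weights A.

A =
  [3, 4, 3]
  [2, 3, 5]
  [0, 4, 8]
A^⊗3 =
  [6, 7, 6]
  [5, 9, 8]
  [3, 7, 6]

Each entry (A^⊗3)_ij equals the minimum over all length-3 walks i = v_0 → v_1 → … → v_3 = j of Σ_t A[v_t][v_{t+1}]. For example, for (i, j) = (0, 2) we minimise over 9 possible intermediate vertex sequences; the minimum is 6, attained along the walk 0 → 2 → 0 → 2.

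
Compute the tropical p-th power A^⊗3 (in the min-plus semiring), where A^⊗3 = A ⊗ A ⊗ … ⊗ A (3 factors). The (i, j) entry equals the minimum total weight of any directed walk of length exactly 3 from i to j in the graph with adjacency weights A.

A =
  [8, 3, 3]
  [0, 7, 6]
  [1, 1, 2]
A^⊗3 =
  [4, 6, 6]
  [3, 4, 5]
  [3, 4, 4]

Each entry (A^⊗3)_ij equals the minimum over all length-3 walks i = v_0 → v_1 → … → v_3 = j of Σ_t A[v_t][v_{t+1}]. For example, for (i, j) = (0, 2) we minimise over 9 possible intermediate vertex sequences; the minimum is 6, attained along the walk 0 → 1 → 0 → 2.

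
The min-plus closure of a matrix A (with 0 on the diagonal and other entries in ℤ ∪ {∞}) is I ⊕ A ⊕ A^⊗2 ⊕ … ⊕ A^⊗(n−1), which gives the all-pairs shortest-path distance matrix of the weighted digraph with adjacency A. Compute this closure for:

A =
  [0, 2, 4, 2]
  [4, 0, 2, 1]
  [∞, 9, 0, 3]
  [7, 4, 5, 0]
Closure =
  [0, 2, 4, 2]
  [4, 0, 2, 1]
  [10, 7, 0, 3]
  [7, 4, 5, 0]

This is the Floyd-Warshall all-pairs shortest-path computation. For each intermediate vertex k = 0, 1, …, 3, update dist[i][j] ← min(dist[i][j], dist[i][k] + dist[k][j]). The final matrix gives, for each (i, j), the minimum total weight of any directed path from i to j (possibly empty when i = j).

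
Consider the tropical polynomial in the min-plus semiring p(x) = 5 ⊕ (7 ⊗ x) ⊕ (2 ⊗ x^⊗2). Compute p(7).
p(7) = 5

A tropical monomial a ⊗ x^⊗i evaluates to a + i · x. Evaluating each term at x = 7:
  Term 0 contributes 5 + 0 · 7 = 5
  Term 1 contributes 7 + 1 · 7 = 14
  Term 2 contributes 2 + 2 · 7 = 16
p(7) = ⊕ of these = min[5, 14, 16] = 5.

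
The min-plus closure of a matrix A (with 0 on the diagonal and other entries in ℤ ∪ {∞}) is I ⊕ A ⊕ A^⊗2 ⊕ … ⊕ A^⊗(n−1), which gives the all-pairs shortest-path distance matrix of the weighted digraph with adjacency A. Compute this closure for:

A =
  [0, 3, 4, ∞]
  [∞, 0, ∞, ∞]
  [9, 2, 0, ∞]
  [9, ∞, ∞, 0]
Closure =
  [0, 3, 4, ∞]
  [∞, 0, ∞, ∞]
  [9, 2, 0, ∞]
  [9, 12, 13, 0]

This is the Floyd-Warshall all-pairs shortest-path computation. For each intermediate vertex k = 0, 1, …, 3, update dist[i][j] ← min(dist[i][j], dist[i][k] + dist[k][j]). The final matrix gives, for each (i, j), the minimum total weight of any directed path from i to j (possibly empty when i = j).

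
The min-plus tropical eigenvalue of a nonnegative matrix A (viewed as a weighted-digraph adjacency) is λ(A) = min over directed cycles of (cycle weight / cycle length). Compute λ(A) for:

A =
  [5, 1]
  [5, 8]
λ(A) = 3

Enumerate directed cycles and compute their means (weight / length). Sample:
  cycle 0 → 0: weight = 5, length = 1, mean = 5/1 ≈ 5.000
  cycle 1 → 1: weight = 8, length = 1, mean = 8/1 ≈ 8.000
  cycle 0 → 1 → 0: weight = 6, length = 2, mean = 6/2 ≈ 3.000
  cycle 1 → 0 → 1: weight = 6, length = 2, mean = 6/2 ≈ 3.000
Minimum mean = 3.000, attained e.g. along the cycle 0 → 1 → 0 with weight 6 and length 2. So λ(A) = 6/2 = 3.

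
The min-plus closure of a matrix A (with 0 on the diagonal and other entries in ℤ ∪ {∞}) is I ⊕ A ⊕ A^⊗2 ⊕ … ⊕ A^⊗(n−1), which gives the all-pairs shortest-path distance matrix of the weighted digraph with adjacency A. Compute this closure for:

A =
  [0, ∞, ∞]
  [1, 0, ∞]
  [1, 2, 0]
Closure =
  [0, ∞, ∞]
  [1, 0, ∞]
  [1, 2, 0]

This is the Floyd-Warshall all-pairs shortest-path computation. For each intermediate vertex k = 0, 1, …, 2, update dist[i][j] ← min(dist[i][j], dist[i][k] + dist[k][j]). The final matrix gives, for each (i, j), the minimum total weight of any directed path from i to j (possibly empty when i = j).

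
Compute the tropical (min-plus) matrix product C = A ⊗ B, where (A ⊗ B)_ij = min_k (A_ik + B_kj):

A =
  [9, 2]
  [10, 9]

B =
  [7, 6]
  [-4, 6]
A ⊗ B =
  [-2, 8]
  [5, 15]

Apply the min-plus product entry-by-entry:
  C[0][0] = min over k of (A[0][0] + B[0][0] = 9 + 7 = 16, A[0][1] + B[1][0] = 2 + -4 = -2) = -2 (attained at k = 1)
  C[0][1] = min over k of (A[0][0] + B[0][1] = 9 + 6 = 15, A[0][1] + B[1][1] = 2 + 6 = 8) = 8 (attained at k = 1)
  C[1][0] = min over k of (A[1][0] + B[0][0] = 10 + 7 = 17, A[1][1] + B[1][0] = 9 + -4 = 5) = 5 (attained at k = 1)
  C[1][1] = min over k of (A[1][0] + B[0][1] = 10 + 6 = 16, A[1][1] + B[1][1] = 9 + 6 = 15) = 15 (attained at k = 1)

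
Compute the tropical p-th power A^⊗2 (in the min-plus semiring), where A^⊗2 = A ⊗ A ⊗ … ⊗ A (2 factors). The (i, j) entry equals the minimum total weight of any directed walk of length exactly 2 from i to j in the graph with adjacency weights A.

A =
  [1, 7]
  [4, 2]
A^⊗2 =
  [2, 8]
  [5, 4]

Each entry (A^⊗2)_ij equals the minimum over all length-2 walks i = v_0 → v_1 → … → v_2 = j of Σ_t A[v_t][v_{t+1}]. For example, for (i, j) = (0, 1) we minimise over 2 possible intermediate vertex sequences; the minimum is 8, attained along the walk 0 → 0 → 1.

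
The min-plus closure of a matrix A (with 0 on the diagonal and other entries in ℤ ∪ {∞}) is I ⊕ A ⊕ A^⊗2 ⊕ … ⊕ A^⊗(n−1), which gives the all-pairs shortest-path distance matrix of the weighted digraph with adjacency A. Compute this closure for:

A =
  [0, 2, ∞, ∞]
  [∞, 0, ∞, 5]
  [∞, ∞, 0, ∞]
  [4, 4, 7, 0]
Closure =
  [0, 2, 14, 7]
  [9, 0, 12, 5]
  [∞, ∞, 0, ∞]
  [4, 4, 7, 0]

This is the Floyd-Warshall all-pairs shortest-path computation. For each intermediate vertex k = 0, 1, …, 3, update dist[i][j] ← min(dist[i][j], dist[i][k] + dist[k][j]). The final matrix gives, for each (i, j), the minimum total weight of any directed path from i to j (possibly empty when i = j).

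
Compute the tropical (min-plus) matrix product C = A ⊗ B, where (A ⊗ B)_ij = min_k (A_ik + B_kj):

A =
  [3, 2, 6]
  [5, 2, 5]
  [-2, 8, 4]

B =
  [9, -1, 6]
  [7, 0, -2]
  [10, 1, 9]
A ⊗ B =
  [9, 2, 0]
  [9, 2, 0]
  [7, -3, 4]

Apply the min-plus product entry-by-entry:
  C[0][0] = min over k of (A[0][0] + B[0][0] = 3 + 9 = 12, A[0][1] + B[1][0] = 2 + 7 = 9, A[0][2] + B[2][0] = 6 + 10 = 16) = 9 (attained at k = 1)
  C[0][1] = min over k of (A[0][0] + B[0][1] = 3 + -1 = 2, A[0][1] + B[1][1] = 2 + 0 = 2, A[0][2] + B[2][1] = 6 + 1 = 7) = 2 (attained at k = 0)
  C[0][2] = min over k of (A[0][0] + B[0][2] = 3 + 6 = 9, A[0][1] + B[1][2] = 2 + -2 = 0, A[0][2] + B[2][2] = 6 + 9 = 15) = 0 (attained at k = 1)
  C[1][0] = min over k of (A[1][0] + B[0][0] = 5 + 9 = 14, A[1][1] + B[1][0] = 2 + 7 = 9, A[1][2] + B[2][0] = 5 + 10 = 15) = 9 (attained at k = 1)
  C[1][1] = min over k of (A[1][0] + B[0][1] = 5 + -1 = 4, A[1][1] + B[1][1] = 2 + 0 = 2, A[1][2] + B[2][1] = 5 + 1 = 6) = 2 (attained at k = 1)
  C[1][2] = min over k of (A[1][0] + B[0][2] = 5 + 6 = 11, A[1][1] + B[1][2] = 2 + -2 = 0, A[1][2] + B[2][2] = 5 + 9 = 14) = 0 (attained at k = 1)
  C[2][0] = min over k of (A[2][0] + B[0][0] = -2 + 9 = 7, A[2][1] + B[1][0] = 8 + 7 = 15, A[2][2] + B[2][0] = 4 + 10 = 14) = 7 (attained at k = 0)
  C[2][1] = min over k of (A[2][0] + B[0][1] = -2 + -1 = -3, A[2][1] + B[1][1] = 8 + 0 = 8, A[2][2] + B[2][1] = 4 + 1 = 5) = -3 (attained at k = 0)
  C[2][2] = min over k of (A[2][0] + B[0][2] = -2 + 6 = 4, A[2][1] + B[1][2] = 8 + -2 = 6, A[2][2] + B[2][2] = 4 + 9 = 13) = 4 (attained at k = 0)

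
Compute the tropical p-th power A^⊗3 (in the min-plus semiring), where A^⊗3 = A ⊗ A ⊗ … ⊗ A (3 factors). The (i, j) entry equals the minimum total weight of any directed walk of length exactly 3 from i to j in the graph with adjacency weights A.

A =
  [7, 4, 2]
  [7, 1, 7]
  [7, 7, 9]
A^⊗3 =
  [12, 6, 11]
  [9, 3, 9]
  [15, 9, 15]

Each entry (A^⊗3)_ij equals the minimum over all length-3 walks i = v_0 → v_1 → … → v_3 = j of Σ_t A[v_t][v_{t+1}]. For example, for (i, j) = (0, 2) we minimise over 9 possible intermediate vertex sequences; the minimum is 11, attained along the walk 0 → 2 → 0 → 2.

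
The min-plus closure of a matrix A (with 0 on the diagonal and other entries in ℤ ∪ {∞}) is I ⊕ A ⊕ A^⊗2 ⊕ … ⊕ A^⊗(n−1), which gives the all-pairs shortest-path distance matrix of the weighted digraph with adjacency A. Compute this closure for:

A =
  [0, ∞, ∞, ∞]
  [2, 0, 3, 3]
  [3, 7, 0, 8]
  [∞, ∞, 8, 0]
Closure =
  [0, ∞, ∞, ∞]
  [2, 0, 3, 3]
  [3, 7, 0, 8]
  [11, 15, 8, 0]

This is the Floyd-Warshall all-pairs shortest-path computation. For each intermediate vertex k = 0, 1, …, 3, update dist[i][j] ← min(dist[i][j], dist[i][k] + dist[k][j]). The final matrix gives, for each (i, j), the minimum total weight of any directed path from i to j (possibly empty when i = j).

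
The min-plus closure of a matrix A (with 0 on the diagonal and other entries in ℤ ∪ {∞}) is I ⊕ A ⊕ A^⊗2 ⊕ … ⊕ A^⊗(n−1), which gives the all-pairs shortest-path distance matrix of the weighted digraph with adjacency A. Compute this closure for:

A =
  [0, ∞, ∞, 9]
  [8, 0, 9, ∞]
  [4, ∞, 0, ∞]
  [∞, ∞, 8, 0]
Closure =
  [0, ∞, 17, 9]
  [8, 0, 9, 17]
  [4, ∞, 0, 13]
  [12, ∞, 8, 0]

This is the Floyd-Warshall all-pairs shortest-path computation. For each intermediate vertex k = 0, 1, …, 3, update dist[i][j] ← min(dist[i][j], dist[i][k] + dist[k][j]). The final matrix gives, for each (i, j), the minimum total weight of any directed path from i to j (possibly empty when i = j).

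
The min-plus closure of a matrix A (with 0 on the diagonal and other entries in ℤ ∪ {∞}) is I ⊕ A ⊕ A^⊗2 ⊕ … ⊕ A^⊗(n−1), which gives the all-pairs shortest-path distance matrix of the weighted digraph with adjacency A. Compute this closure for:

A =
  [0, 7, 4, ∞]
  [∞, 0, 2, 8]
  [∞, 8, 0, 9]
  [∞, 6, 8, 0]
Closure =
  [0, 7, 4, 13]
  [∞, 0, 2, 8]
  [∞, 8, 0, 9]
  [∞, 6, 8, 0]

This is the Floyd-Warshall all-pairs shortest-path computation. For each intermediate vertex k = 0, 1, …, 3, update dist[i][j] ← min(dist[i][j], dist[i][k] + dist[k][j]). The final matrix gives, for each (i, j), the minimum total weight of any directed path from i to j (possibly empty when i = j).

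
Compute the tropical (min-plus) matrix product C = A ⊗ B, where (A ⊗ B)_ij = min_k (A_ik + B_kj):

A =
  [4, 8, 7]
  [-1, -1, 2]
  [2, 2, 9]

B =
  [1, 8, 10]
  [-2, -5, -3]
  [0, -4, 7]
A ⊗ B =
  [5, 3, 5]
  [-3, -6, -4]
  [0, -3, -1]

Apply the min-plus product entry-by-entry:
  C[0][0] = min over k of (A[0][0] + B[0][0] = 4 + 1 = 5, A[0][1] + B[1][0] = 8 + -2 = 6, A[0][2] + B[2][0] = 7 + 0 = 7) = 5 (attained at k = 0)
  C[0][1] = min over k of (A[0][0] + B[0][1] = 4 + 8 = 12, A[0][1] + B[1][1] = 8 + -5 = 3, A[0][2] + B[2][1] = 7 + -4 = 3) = 3 (attained at k = 1)
  C[0][2] = min over k of (A[0][0] + B[0][2] = 4 + 10 = 14, A[0][1] + B[1][2] = 8 + -3 = 5, A[0][2] + B[2][2] = 7 + 7 = 14) = 5 (attained at k = 1)
  C[1][0] = min over k of (A[1][0] + B[0][0] = -1 + 1 = 0, A[1][1] + B[1][0] = -1 + -2 = -3, A[1][2] + B[2][0] = 2 + 0 = 2) = -3 (attained at k = 1)
  C[1][1] = min over k of (A[1][0] + B[0][1] = -1 + 8 = 7, A[1][1] + B[1][1] = -1 + -5 = -6, A[1][2] + B[2][1] = 2 + -4 = -2) = -6 (attained at k = 1)
  C[1][2] = min over k of (A[1][0] + B[0][2] = -1 + 10 = 9, A[1][1] + B[1][2] = -1 + -3 = -4, A[1][2] + B[2][2] = 2 + 7 = 9) = -4 (attained at k = 1)
  C[2][0] = min over k of (A[2][0] + B[0][0] = 2 + 1 = 3, A[2][1] + B[1][0] = 2 + -2 = 0, A[2][2] + B[2][0] = 9 + 0 = 9) = 0 (attained at k = 1)
  C[2][1] = min over k of (A[2][0] + B[0][1] = 2 + 8 = 10, A[2][1] + B[1][1] = 2 + -5 = -3, A[2][2] + B[2][1] = 9 + -4 = 5) = -3 (attained at k = 1)
  C[2][2] = min over k of (A[2][0] + B[0][2] = 2 + 10 = 12, A[2][1] + B[1][2] = 2 + -3 = -1, A[2][2] + B[2][2] = 9 + 7 = 16) = -1 (attained at k = 1)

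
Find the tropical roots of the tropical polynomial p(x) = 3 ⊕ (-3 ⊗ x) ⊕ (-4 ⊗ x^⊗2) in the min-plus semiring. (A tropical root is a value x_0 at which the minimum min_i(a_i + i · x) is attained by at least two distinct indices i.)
Roots: {1, 6}

Each tropical root is a break point of the lower envelope of the lines y = a_i + i · x (there are 3 lines, with slopes 0, 1, ..., 2). Only the lines that attain the minimum somewhere contribute to roots; other lines are dominated. Here the surviving (envelope) indices are i = 2, i = 1, i = 0.
Intersections between consecutive envelope lines give the roots: for adjacent envelope indices i < j the intersection is x = (a_i − a_j) / (j − i). Reading off the sorted break points: {1, 6}.
Verification: at each break x_0, at least two indices attain the minimum of min_i(a_i + i · x_0).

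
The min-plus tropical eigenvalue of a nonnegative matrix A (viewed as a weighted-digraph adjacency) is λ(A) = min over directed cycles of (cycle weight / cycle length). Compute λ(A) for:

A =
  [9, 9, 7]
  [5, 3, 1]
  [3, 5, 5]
λ(A) = 3

Enumerate directed cycles and compute their means (weight / length). Sample:
  cycle 0 → 0: weight = 9, length = 1, mean = 9/1 ≈ 9.000
  cycle 1 → 1: weight = 3, length = 1, mean = 3/1 ≈ 3.000
  cycle 2 → 2: weight = 5, length = 1, mean = 5/1 ≈ 5.000
  cycle 0 → 1 → 0: weight = 14, length = 2, mean = 14/2 ≈ 7.000
  cycle 0 → 2 → 0: weight = 10, length = 2, mean = 10/2 ≈ 5.000
  cycle 1 → 0 → 1: weight = 14, length = 2, mean = 14/2 ≈ 7.000
Minimum mean = 3.000, attained e.g. along the cycle 1 → 1 with weight 3 and length 1. So λ(A) = 3/1 = 3.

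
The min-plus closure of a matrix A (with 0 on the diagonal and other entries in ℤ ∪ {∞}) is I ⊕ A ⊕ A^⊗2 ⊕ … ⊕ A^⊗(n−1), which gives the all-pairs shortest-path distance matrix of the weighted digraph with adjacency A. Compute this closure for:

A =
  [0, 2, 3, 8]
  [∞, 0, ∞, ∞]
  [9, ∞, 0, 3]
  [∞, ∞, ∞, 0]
Closure =
  [0, 2, 3, 6]
  [∞, 0, ∞, ∞]
  [9, 11, 0, 3]
  [∞, ∞, ∞, 0]

This is the Floyd-Warshall all-pairs shortest-path computation. For each intermediate vertex k = 0, 1, …, 3, update dist[i][j] ← min(dist[i][j], dist[i][k] + dist[k][j]). The final matrix gives, for each (i, j), the minimum total weight of any directed path from i to j (possibly empty when i = j).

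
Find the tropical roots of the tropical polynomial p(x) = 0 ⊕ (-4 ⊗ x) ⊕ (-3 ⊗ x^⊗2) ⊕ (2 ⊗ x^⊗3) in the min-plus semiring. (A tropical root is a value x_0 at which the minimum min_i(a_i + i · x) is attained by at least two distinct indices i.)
Roots: {-5, -1, 4}

Each tropical root is a break point of the lower envelope of the lines y = a_i + i · x (there are 4 lines, with slopes 0, 1, ..., 3). Only the lines that attain the minimum somewhere contribute to roots; other lines are dominated. Here the surviving (envelope) indices are i = 3, i = 2, i = 1, i = 0.
Intersections between consecutive envelope lines give the roots: for adjacent envelope indices i < j the intersection is x = (a_i − a_j) / (j − i). Reading off the sorted break points: {-5, -1, 4}.
Verification: at each break x_0, at least two indices attain the minimum of min_i(a_i + i · x_0).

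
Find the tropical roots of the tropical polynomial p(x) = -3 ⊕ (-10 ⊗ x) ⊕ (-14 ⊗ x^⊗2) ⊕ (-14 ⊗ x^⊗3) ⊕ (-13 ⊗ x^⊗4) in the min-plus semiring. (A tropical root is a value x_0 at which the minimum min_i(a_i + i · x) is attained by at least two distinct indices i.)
Roots: {-1, 0, 4, 7}

Each tropical root is a break point of the lower envelope of the lines y = a_i + i · x (there are 5 lines, with slopes 0, 1, ..., 4). Only the lines that attain the minimum somewhere contribute to roots; other lines are dominated. Here the surviving (envelope) indices are i = 4, i = 3, i = 2, i = 1, i = 0.
Intersections between consecutive envelope lines give the roots: for adjacent envelope indices i < j the intersection is x = (a_i − a_j) / (j − i). Reading off the sorted break points: {-1, 0, 4, 7}.
Verification: at each break x_0, at least two indices attain the minimum of min_i(a_i + i · x_0).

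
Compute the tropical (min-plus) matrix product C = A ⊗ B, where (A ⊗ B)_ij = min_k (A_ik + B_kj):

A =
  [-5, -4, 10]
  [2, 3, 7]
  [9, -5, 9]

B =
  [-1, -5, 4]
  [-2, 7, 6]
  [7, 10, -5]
A ⊗ B =
  [-6, -10, -1]
  [1, -3, 2]
  [-7, 2, 1]

Apply the min-plus product entry-by-entry:
  C[0][0] = min over k of (A[0][0] + B[0][0] = -5 + -1 = -6, A[0][1] + B[1][0] = -4 + -2 = -6, A[0][2] + B[2][0] = 10 + 7 = 17) = -6 (attained at k = 0)
  C[0][1] = min over k of (A[0][0] + B[0][1] = -5 + -5 = -10, A[0][1] + B[1][1] = -4 + 7 = 3, A[0][2] + B[2][1] = 10 + 10 = 20) = -10 (attained at k = 0)
  C[0][2] = min over k of (A[0][0] + B[0][2] = -5 + 4 = -1, A[0][1] + B[1][2] = -4 + 6 = 2, A[0][2] + B[2][2] = 10 + -5 = 5) = -1 (attained at k = 0)
  C[1][0] = min over k of (A[1][0] + B[0][0] = 2 + -1 = 1, A[1][1] + B[1][0] = 3 + -2 = 1, A[1][2] + B[2][0] = 7 + 7 = 14) = 1 (attained at k = 0)
  C[1][1] = min over k of (A[1][0] + B[0][1] = 2 + -5 = -3, A[1][1] + B[1][1] = 3 + 7 = 10, A[1][2] + B[2][1] = 7 + 10 = 17) = -3 (attained at k = 0)
  C[1][2] = min over k of (A[1][0] + B[0][2] = 2 + 4 = 6, A[1][1] + B[1][2] = 3 + 6 = 9, A[1][2] + B[2][2] = 7 + -5 = 2) = 2 (attained at k = 2)
  C[2][0] = min over k of (A[2][0] + B[0][0] = 9 + -1 = 8, A[2][1] + B[1][0] = -5 + -2 = -7, A[2][2] + B[2][0] = 9 + 7 = 16) = -7 (attained at k = 1)
  C[2][1] = min over k of (A[2][0] + B[0][1] = 9 + -5 = 4, A[2][1] + B[1][1] = -5 + 7 = 2, A[2][2] + B[2][1] = 9 + 10 = 19) = 2 (attained at k = 1)
  C[2][2] = min over k of (A[2][0] + B[0][2] = 9 + 4 = 13, A[2][1] + B[1][2] = -5 + 6 = 1, A[2][2] + B[2][2] = 9 + -5 = 4) = 1 (attained at k = 1)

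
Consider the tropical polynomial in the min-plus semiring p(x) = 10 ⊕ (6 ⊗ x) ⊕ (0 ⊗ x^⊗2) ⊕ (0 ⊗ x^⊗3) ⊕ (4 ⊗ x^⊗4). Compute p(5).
p(5) = 10

A tropical monomial a ⊗ x^⊗i evaluates to a + i · x. Evaluating each term at x = 5:
  Term 0 contributes 10 + 0 · 5 = 10
  Term 1 contributes 6 + 1 · 5 = 11
  Term 2 contributes 0 + 2 · 5 = 10
  Term 3 contributes 0 + 3 · 5 = 15
  Term 4 contributes 4 + 4 · 5 = 24
p(5) = ⊕ of these = min[10, 11, 10, 15, 24] = 10.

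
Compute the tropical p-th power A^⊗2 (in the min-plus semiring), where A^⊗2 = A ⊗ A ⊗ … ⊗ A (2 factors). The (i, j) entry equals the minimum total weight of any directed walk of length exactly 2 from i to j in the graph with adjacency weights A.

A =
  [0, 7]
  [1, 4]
A^⊗2 =
  [0, 7]
  [1, 8]

Each entry (A^⊗2)_ij equals the minimum over all length-2 walks i = v_0 → v_1 → … → v_2 = j of Σ_t A[v_t][v_{t+1}]. For example, for (i, j) = (0, 1) we minimise over 2 possible intermediate vertex sequences; the minimum is 7, attained along the walk 0 → 0 → 1.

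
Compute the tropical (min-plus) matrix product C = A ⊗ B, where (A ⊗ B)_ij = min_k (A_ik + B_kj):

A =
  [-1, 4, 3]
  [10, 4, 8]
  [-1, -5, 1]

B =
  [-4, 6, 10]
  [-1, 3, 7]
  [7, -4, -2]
A ⊗ B =
  [-5, -1, 1]
  [3, 4, 6]
  [-6, -3, -1]

Apply the min-plus product entry-by-entry:
  C[0][0] = min over k of (A[0][0] + B[0][0] = -1 + -4 = -5, A[0][1] + B[1][0] = 4 + -1 = 3, A[0][2] + B[2][0] = 3 + 7 = 10) = -5 (attained at k = 0)
  C[0][1] = min over k of (A[0][0] + B[0][1] = -1 + 6 = 5, A[0][1] + B[1][1] = 4 + 3 = 7, A[0][2] + B[2][1] = 3 + -4 = -1) = -1 (attained at k = 2)
  C[0][2] = min over k of (A[0][0] + B[0][2] = -1 + 10 = 9, A[0][1] + B[1][2] = 4 + 7 = 11, A[0][2] + B[2][2] = 3 + -2 = 1) = 1 (attained at k = 2)
  C[1][0] = min over k of (A[1][0] + B[0][0] = 10 + -4 = 6, A[1][1] + B[1][0] = 4 + -1 = 3, A[1][2] + B[2][0] = 8 + 7 = 15) = 3 (attained at k = 1)
  C[1][1] = min over k of (A[1][0] + B[0][1] = 10 + 6 = 16, A[1][1] + B[1][1] = 4 + 3 = 7, A[1][2] + B[2][1] = 8 + -4 = 4) = 4 (attained at k = 2)
  C[1][2] = min over k of (A[1][0] + B[0][2] = 10 + 10 = 20, A[1][1] + B[1][2] = 4 + 7 = 11, A[1][2] + B[2][2] = 8 + -2 = 6) = 6 (attained at k = 2)
  C[2][0] = min over k of (A[2][0] + B[0][0] = -1 + -4 = -5, A[2][1] + B[1][0] = -5 + -1 = -6, A[2][2] + B[2][0] = 1 + 7 = 8) = -6 (attained at k = 1)
  C[2][1] = min over k of (A[2][0] + B[0][1] = -1 + 6 = 5, A[2][1] + B[1][1] = -5 + 3 = -2, A[2][2] + B[2][1] = 1 + -4 = -3) = -3 (attained at k = 2)
  C[2][2] = min over k of (A[2][0] + B[0][2] = -1 + 10 = 9, A[2][1] + B[1][2] = -5 + 7 = 2, A[2][2] + B[2][2] = 1 + -2 = -1) = -1 (attained at k = 2)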